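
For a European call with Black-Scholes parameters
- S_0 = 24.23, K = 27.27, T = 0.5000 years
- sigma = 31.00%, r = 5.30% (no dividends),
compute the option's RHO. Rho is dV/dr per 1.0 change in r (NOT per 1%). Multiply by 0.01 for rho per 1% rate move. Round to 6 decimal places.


d1 = -0.3087121549; d2 = -0.5279152571
phi(d1) = 0.3803778681; exp(-qT) = 1.0000000000; exp(-rT) = 0.9738480438
N(d2) = 0.2987790774
Rho = K*T*exp(-rT)*N(d2) = 27.2700 * 0.5000 * 0.9738480438 * 0.2987790774 = 3.967314

Answer: Rho = 3.967314


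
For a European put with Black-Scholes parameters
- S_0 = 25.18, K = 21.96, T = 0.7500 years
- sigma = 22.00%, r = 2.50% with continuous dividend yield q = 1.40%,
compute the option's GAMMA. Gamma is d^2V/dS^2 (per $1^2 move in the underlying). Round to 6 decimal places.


Answer: Gamma = 0.057011

Derivation:
d1 = 0.8567217295; d2 = 0.6661961406
phi(d1) = 0.2763949124; exp(-qT) = 0.9895549326; exp(-rT) = 0.9814246877
Gamma = exp(-qT) * phi(d1) / (S * sigma * sqrt(T)) = 0.9895549326 * 0.2763949124 / (25.1800 * 0.2200 * 0.8660254038) = 0.057011


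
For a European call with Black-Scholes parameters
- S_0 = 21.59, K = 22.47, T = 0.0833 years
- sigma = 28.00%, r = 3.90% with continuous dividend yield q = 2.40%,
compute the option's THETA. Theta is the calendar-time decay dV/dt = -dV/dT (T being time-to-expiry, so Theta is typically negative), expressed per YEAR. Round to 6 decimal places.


Answer: Theta = -3.880134

Derivation:
d1 = -0.4384942838; d2 = -0.5193071541
phi(d1) = 0.3623744710; exp(-qT) = 0.9980027971; exp(-rT) = 0.9967565713
Theta = -S*exp(-qT)*phi(d1)*sigma/(2*sqrt(T)) - r*K*exp(-rT)*N(d2) + q*S*exp(-qT)*N(d1)
N(d1) = 0.3305140065; N(d2) = 0.3017732826; sqrt(T) = 0.2886173938
Term 1 = -21.5900 * 0.9980027971 * 0.3623744710 * 0.2800 / (2 * 0.2886173938) = -3.7874554239
Term 2 = -0.0390 * 22.4700 * 0.9967565713 * 0.3017732826 = -0.2635952464
Term 3 = 0.0240 * 21.5900 * 0.9980027971 * 0.3305140065 = 0.1709170984
Theta = -3.7874554239 + (-0.2635952464) + (0.1709170984) = -3.880134


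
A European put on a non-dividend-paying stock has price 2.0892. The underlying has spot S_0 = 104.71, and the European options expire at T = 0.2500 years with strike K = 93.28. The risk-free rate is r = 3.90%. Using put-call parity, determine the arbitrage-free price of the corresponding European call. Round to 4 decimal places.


Answer: Call price = 14.4243

Derivation:
Put-call parity: C - P = S_0 * exp(-qT) - K * exp(-rT).
S_0 * exp(-qT) = 104.7100 * 1.00000000 = 104.71000000
K * exp(-rT) = 93.2800 * 0.99029738 = 92.37493934
C = P + S*exp(-qT) - K*exp(-rT)
C = 2.0892 + 104.71000000 - 92.37493934 = 14.4243


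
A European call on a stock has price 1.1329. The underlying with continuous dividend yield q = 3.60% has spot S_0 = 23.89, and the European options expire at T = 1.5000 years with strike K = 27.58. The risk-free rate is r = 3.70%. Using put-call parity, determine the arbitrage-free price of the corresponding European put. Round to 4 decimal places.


Answer: Put price = 4.5898

Derivation:
Put-call parity: C - P = S_0 * exp(-qT) - K * exp(-rT).
S_0 * exp(-qT) = 23.8900 * 0.94743211 = 22.63415302
K * exp(-rT) = 27.5800 * 0.94601202 = 26.09101161
P = C - S*exp(-qT) + K*exp(-rT)
P = 1.1329 - 22.63415302 + 26.09101161 = 4.5898


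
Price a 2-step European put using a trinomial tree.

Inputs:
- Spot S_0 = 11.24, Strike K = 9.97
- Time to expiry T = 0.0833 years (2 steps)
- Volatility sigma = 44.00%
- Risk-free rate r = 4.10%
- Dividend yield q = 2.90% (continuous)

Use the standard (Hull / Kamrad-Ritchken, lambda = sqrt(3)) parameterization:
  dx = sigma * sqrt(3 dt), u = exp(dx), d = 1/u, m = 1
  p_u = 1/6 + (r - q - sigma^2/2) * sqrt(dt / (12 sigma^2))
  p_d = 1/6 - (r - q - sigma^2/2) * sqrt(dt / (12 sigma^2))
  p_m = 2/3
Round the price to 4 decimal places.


dt = T/N = 0.041650; dx = sigma*sqrt(3*dt) = 0.155532
u = exp(dx) = 1.168280; d = 1/u = 0.855959
p_u = 0.155312, p_m = 0.666667, p_d = 0.178021
Discount per step: exp(-r*dt) = 0.998294
Stock lattice S(k, j) with j the centered position index:
  k=0: S(0,+0) = 11.2400
  k=1: S(1,-1) = 9.6210; S(1,+0) = 11.2400; S(1,+1) = 13.1315
  k=2: S(2,-2) = 8.2352; S(2,-1) = 9.6210; S(2,+0) = 11.2400; S(2,+1) = 13.1315; S(2,+2) = 15.3412
Terminal payoffs V(N, j) = max(K - S_T, 0):
  V(2,-2) = 1.734829; V(2,-1) = 0.349017; V(2,+0) = 0.000000; V(2,+1) = 0.000000; V(2,+2) = 0.000000
Backward induction: V(k, j) = exp(-r*dt) * [p_u * V(k+1, j+1) + p_m * V(k+1, j) + p_d * V(k+1, j-1)]
  V(1,-1) = exp(-r*dt) * [p_u*0.000000 + p_m*0.349017 + p_d*1.734829] = 0.540590
  V(1,+0) = exp(-r*dt) * [p_u*0.000000 + p_m*0.000000 + p_d*0.349017] = 0.062026
  V(1,+1) = exp(-r*dt) * [p_u*0.000000 + p_m*0.000000 + p_d*0.000000] = 0.000000
  V(0,+0) = exp(-r*dt) * [p_u*0.000000 + p_m*0.062026 + p_d*0.540590] = 0.137352

Answer: Price = V(0,0) = 0.1374


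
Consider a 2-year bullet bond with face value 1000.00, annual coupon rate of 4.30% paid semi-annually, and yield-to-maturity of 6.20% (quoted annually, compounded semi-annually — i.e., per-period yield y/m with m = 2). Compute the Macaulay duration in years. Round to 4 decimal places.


Coupon per period c = face * coupon_rate / m = 21.500000
Periods per year m = 2; per-period yield y/m = 0.031000
Number of cashflows N = 4
Cashflows (t years, CF_t, discount factor 1/(1+y/m)^(m*t), PV):
  t = 0.5000: CF_t = 21.500000, DF = 0.969932, PV = 20.853540
  t = 1.0000: CF_t = 21.500000, DF = 0.940768, PV = 20.226518
  t = 1.5000: CF_t = 21.500000, DF = 0.912481, PV = 19.618349
  t = 2.0000: CF_t = 1021.500000, DF = 0.885045, PV = 904.073438
Price P = sum_t PV_t = 964.771846
Macaulay numerator sum_t t * PV_t:
  t * PV_t at t = 0.5000: 10.426770
  t * PV_t at t = 1.0000: 20.226518
  t * PV_t at t = 1.5000: 29.427524
  t * PV_t at t = 2.0000: 1808.146877
Macaulay duration D = (sum_t t * PV_t) / P = 1868.227689 / 964.771846 = 1.936445

Answer: Macaulay duration = 1.9364 years


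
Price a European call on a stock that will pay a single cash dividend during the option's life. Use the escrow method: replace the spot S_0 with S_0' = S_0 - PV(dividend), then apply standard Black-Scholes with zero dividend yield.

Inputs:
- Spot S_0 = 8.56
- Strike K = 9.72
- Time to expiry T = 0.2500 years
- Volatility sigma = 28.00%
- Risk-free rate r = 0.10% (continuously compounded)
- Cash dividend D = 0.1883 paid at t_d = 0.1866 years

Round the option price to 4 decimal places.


PV(D) = D * exp(-r * t_d) = 0.1883 * 0.99981342 = 0.18826487
S_0' = S_0 - PV(D) = 8.5600 - 0.18826487 = 8.37173513
d1 = (ln(S_0'/K) + (r + sigma^2/2)*T) / (sigma*sqrt(T)) = -0.99481751
d2 = d1 - sigma*sqrt(T) = -1.13481751
exp(-rT) = 0.99975003
N(d1) = 0.15991251; N(d2) = 0.12822589
C = S_0' * N(d1) - K * exp(-rT) * N(d2) = 8.37173513 * 0.15991251 - 9.7200 * 0.99975003 * 0.12822589 = 0.0927

Answer: Price = 0.0927


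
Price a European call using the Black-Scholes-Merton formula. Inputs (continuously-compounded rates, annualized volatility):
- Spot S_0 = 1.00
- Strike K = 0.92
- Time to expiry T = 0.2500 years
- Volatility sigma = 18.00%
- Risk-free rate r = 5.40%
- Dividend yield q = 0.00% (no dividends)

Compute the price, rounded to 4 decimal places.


Answer: Price = 0.0985

Derivation:
d1 = (ln(S/K) + (r - q + 0.5*sigma^2) * T) / (sigma * sqrt(T)) = 1.12146232
d2 = d1 - sigma * sqrt(T) = 1.03146232
exp(-rT) = 0.98659072; exp(-qT) = 1.00000000
C = S_0 * exp(-qT) * N(d1) - K * exp(-rT) * N(d2)
N(d1) = 0.86895444; N(d2) = 0.84883797
C = 1.0000 * 1.00000000 * 0.86895444 - 0.9200 * 0.98659072 * 0.84883797 = 0.0985


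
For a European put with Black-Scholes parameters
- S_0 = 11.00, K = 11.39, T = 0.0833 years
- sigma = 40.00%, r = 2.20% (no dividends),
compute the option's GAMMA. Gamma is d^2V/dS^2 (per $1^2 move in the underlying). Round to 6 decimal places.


d1 = -0.2281905494; d2 = -0.3436375069
phi(d1) = 0.3886896780; exp(-qT) = 1.0000000000; exp(-rT) = 0.9981690782
Gamma = exp(-qT) * phi(d1) / (S * sigma * sqrt(T)) = 1.0000000000 * 0.3886896780 / (11.0000 * 0.4000 * 0.2886173938) = 0.306075

Answer: Gamma = 0.306075


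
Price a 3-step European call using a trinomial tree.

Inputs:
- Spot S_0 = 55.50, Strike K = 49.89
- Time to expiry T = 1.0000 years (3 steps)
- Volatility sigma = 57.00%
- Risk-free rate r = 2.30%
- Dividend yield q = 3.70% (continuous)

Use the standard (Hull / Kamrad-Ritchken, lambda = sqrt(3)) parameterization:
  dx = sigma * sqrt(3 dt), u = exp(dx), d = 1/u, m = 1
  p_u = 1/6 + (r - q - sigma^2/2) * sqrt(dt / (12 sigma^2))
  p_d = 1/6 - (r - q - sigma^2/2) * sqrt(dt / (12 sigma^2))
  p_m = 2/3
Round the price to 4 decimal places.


Answer: Price = V(0,0) = 13.4014

Derivation:
dt = T/N = 0.333333; dx = sigma*sqrt(3*dt) = 0.570000
u = exp(dx) = 1.768267; d = 1/u = 0.565525
p_u = 0.115073, p_m = 0.666667, p_d = 0.218260
Discount per step: exp(-r*dt) = 0.992363
Stock lattice S(k, j) with j the centered position index:
  k=0: S(0,+0) = 55.5000
  k=1: S(1,-1) = 31.3867; S(1,+0) = 55.5000; S(1,+1) = 98.1388
  k=2: S(2,-2) = 17.7500; S(2,-1) = 31.3867; S(2,+0) = 55.5000; S(2,+1) = 98.1388; S(2,+2) = 173.5356
  k=3: S(3,-3) = 10.0381; S(3,-2) = 17.7500; S(3,-1) = 31.3867; S(3,+0) = 55.5000; S(3,+1) = 98.1388; S(3,+2) = 173.5356; S(3,+3) = 306.8574
Terminal payoffs V(N, j) = max(S_T - K, 0):
  V(3,-3) = 0.000000; V(3,-2) = 0.000000; V(3,-1) = 0.000000; V(3,+0) = 5.610000; V(3,+1) = 48.248821; V(3,+2) = 123.645644; V(3,+3) = 256.967362
Backward induction: V(k, j) = exp(-r*dt) * [p_u * V(k+1, j+1) + p_m * V(k+1, j) + p_d * V(k+1, j-1)]
  V(2,-2) = exp(-r*dt) * [p_u*0.000000 + p_m*0.000000 + p_d*0.000000] = 0.000000
  V(2,-1) = exp(-r*dt) * [p_u*5.610000 + p_m*0.000000 + p_d*0.000000] = 0.640630
  V(2,+0) = exp(-r*dt) * [p_u*48.248821 + p_m*5.610000 + p_d*0.000000] = 9.221174
  V(2,+1) = exp(-r*dt) * [p_u*123.645644 + p_m*48.248821 + p_d*5.610000] = 47.254928
  V(2,+2) = exp(-r*dt) * [p_u*256.967362 + p_m*123.645644 + p_d*48.248821] = 121.595445
  V(1,-1) = exp(-r*dt) * [p_u*9.221174 + p_m*0.640630 + p_d*0.000000] = 1.476830
  V(1,+0) = exp(-r*dt) * [p_u*47.254928 + p_m*9.221174 + p_d*0.640630] = 11.635496
  V(1,+1) = exp(-r*dt) * [p_u*121.595445 + p_m*47.254928 + p_d*9.221174] = 47.145428
  V(0,+0) = exp(-r*dt) * [p_u*47.145428 + p_m*11.635496 + p_d*1.476830] = 13.401363


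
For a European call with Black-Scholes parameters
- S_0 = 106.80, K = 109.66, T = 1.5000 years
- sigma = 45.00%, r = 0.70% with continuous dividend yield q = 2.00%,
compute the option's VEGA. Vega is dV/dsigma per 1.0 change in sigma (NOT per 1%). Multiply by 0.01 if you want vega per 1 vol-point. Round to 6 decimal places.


Answer: Vega = 49.713401

Derivation:
d1 = 0.1922364205; d2 = -0.3588987716
phi(d1) = 0.3916385410; exp(-qT) = 0.9704455335; exp(-rT) = 0.9895549326
Vega = S * exp(-qT) * phi(d1) * sqrt(T) = 106.8000 * 0.9704455335 * 0.3916385410 * 1.2247448714 = 49.713401


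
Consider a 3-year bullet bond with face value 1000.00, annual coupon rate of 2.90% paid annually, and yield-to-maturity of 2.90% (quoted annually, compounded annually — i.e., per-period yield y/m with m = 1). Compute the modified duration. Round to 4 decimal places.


Answer: Modified duration = 2.8341

Derivation:
Coupon per period c = face * coupon_rate / m = 29.000000
Periods per year m = 1; per-period yield y/m = 0.029000
Number of cashflows N = 3
Cashflows (t years, CF_t, discount factor 1/(1+y/m)^(m*t), PV):
  t = 1.0000: CF_t = 29.000000, DF = 0.971817, PV = 28.182702
  t = 2.0000: CF_t = 29.000000, DF = 0.944429, PV = 27.388437
  t = 3.0000: CF_t = 1029.000000, DF = 0.917812, PV = 944.428861
Price P = sum_t PV_t = 1000.000000
First compute Macaulay numerator sum_t t * PV_t:
  t * PV_t at t = 1.0000: 28.182702
  t * PV_t at t = 2.0000: 54.776874
  t * PV_t at t = 3.0000: 2833.286584
Macaulay duration D = 2916.246160 / 1000.000000 = 2.916246
Modified duration = D / (1 + y/m) = 2.916246 / (1 + 0.029000) = 2.834058


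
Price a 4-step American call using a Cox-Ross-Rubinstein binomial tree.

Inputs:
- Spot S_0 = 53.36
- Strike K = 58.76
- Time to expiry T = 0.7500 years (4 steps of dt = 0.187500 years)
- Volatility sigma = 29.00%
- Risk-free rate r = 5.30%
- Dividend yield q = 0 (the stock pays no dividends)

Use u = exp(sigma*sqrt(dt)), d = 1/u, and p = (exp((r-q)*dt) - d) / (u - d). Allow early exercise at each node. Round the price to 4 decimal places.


Answer: Price = V(0,0) = 4.3286

Derivation:
dt = T/N = 0.187500
u = exp(sigma*sqrt(dt)) = 1.133799; d = 1/u = 0.881991
p = (exp((r-q)*dt) - d) / (u - d) = 0.508309
Discount per step: exp(-r*dt) = 0.990112
Stock lattice S(k, i) with i counting down-moves:
  k=0: S(0,0) = 53.3600
  k=1: S(1,0) = 60.4995; S(1,1) = 47.0630
  k=2: S(2,0) = 68.5943; S(2,1) = 53.3600; S(2,2) = 41.5092
  k=3: S(3,0) = 77.7721; S(3,1) = 60.4995; S(3,2) = 47.0630; S(3,3) = 36.6107
  k=4: S(4,0) = 88.1779; S(4,1) = 68.5943; S(4,2) = 53.3600; S(4,3) = 41.5092; S(4,4) = 32.2903
Terminal payoffs V(N, i) = max(S_T - K, 0):
  V(4,0) = 29.417880; V(4,1) = 9.834254; V(4,2) = 0.000000; V(4,3) = 0.000000; V(4,4) = 0.000000
Backward induction: V(k, i) = exp(-r*dt) * [p * V(k+1, i) + (1-p) * V(k+1, i+1)]; then take max(V_cont, immediate exercise) for American.
  V(3,0) = exp(-r*dt) * [p*29.417880 + (1-p)*9.834254] = 19.593112; exercise = 19.012076; V(3,0) = max -> 19.593112
  V(3,1) = exp(-r*dt) * [p*9.834254 + (1-p)*0.000000] = 4.949411; exercise = 1.739499; V(3,1) = max -> 4.949411
  V(3,2) = exp(-r*dt) * [p*0.000000 + (1-p)*0.000000] = 0.000000; exercise = 0.000000; V(3,2) = max -> 0.000000
  V(3,3) = exp(-r*dt) * [p*0.000000 + (1-p)*0.000000] = 0.000000; exercise = 0.000000; V(3,3) = max -> 0.000000
  V(2,0) = exp(-r*dt) * [p*19.593112 + (1-p)*4.949411] = 12.270393; exercise = 9.834254; V(2,0) = max -> 12.270393
  V(2,1) = exp(-r*dt) * [p*4.949411 + (1-p)*0.000000] = 2.490953; exercise = 0.000000; V(2,1) = max -> 2.490953
  V(2,2) = exp(-r*dt) * [p*0.000000 + (1-p)*0.000000] = 0.000000; exercise = 0.000000; V(2,2) = max -> 0.000000
  V(1,0) = exp(-r*dt) * [p*12.270393 + (1-p)*2.490953] = 7.388146; exercise = 1.739499; V(1,0) = max -> 7.388146
  V(1,1) = exp(-r*dt) * [p*2.490953 + (1-p)*0.000000] = 1.253654; exercise = 0.000000; V(1,1) = max -> 1.253654
  V(0,0) = exp(-r*dt) * [p*7.388146 + (1-p)*1.253654] = 4.328642; exercise = 0.000000; V(0,0) = max -> 4.328642


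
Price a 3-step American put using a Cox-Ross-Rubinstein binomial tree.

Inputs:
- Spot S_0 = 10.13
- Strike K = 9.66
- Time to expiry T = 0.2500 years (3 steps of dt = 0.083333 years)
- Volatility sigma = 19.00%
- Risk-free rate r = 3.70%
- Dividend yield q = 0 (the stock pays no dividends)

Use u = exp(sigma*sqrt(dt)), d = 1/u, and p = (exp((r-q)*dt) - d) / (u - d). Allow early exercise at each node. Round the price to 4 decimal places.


Answer: Price = V(0,0) = 0.1535

Derivation:
dt = T/N = 0.083333
u = exp(sigma*sqrt(dt)) = 1.056380; d = 1/u = 0.946629
p = (exp((r-q)*dt) - d) / (u - d) = 0.514428
Discount per step: exp(-r*dt) = 0.996921
Stock lattice S(k, i) with i counting down-moves:
  k=0: S(0,0) = 10.1300
  k=1: S(1,0) = 10.7011; S(1,1) = 9.5893
  k=2: S(2,0) = 11.3045; S(2,1) = 10.1300; S(2,2) = 9.0776
  k=3: S(3,0) = 11.9418; S(3,1) = 10.7011; S(3,2) = 9.5893; S(3,3) = 8.5931
Terminal payoffs V(N, i) = max(K - S_T, 0):
  V(3,0) = 0.000000; V(3,1) = 0.000000; V(3,2) = 0.070651; V(3,3) = 1.066926
Backward induction: V(k, i) = exp(-r*dt) * [p * V(k+1, i) + (1-p) * V(k+1, i+1)]; then take max(V_cont, immediate exercise) for American.
  V(2,0) = exp(-r*dt) * [p*0.000000 + (1-p)*0.000000] = 0.000000; exercise = 0.000000; V(2,0) = max -> 0.000000
  V(2,1) = exp(-r*dt) * [p*0.000000 + (1-p)*0.070651] = 0.034200; exercise = 0.000000; V(2,1) = max -> 0.034200
  V(2,2) = exp(-r*dt) * [p*0.070651 + (1-p)*1.066926] = 0.552707; exercise = 0.582446; V(2,2) = max -> 0.582446
  V(1,0) = exp(-r*dt) * [p*0.000000 + (1-p)*0.034200] = 0.016556; exercise = 0.000000; V(1,0) = max -> 0.016556
  V(1,1) = exp(-r*dt) * [p*0.034200 + (1-p)*0.582446] = 0.299488; exercise = 0.070651; V(1,1) = max -> 0.299488
  V(0,0) = exp(-r*dt) * [p*0.016556 + (1-p)*0.299488] = 0.153466; exercise = 0.000000; V(0,0) = max -> 0.153466


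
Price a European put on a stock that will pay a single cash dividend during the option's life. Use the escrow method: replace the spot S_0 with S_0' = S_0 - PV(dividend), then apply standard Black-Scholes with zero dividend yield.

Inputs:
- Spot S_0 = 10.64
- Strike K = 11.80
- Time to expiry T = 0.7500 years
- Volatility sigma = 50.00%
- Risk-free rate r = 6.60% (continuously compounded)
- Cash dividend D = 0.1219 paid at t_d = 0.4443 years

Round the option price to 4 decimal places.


PV(D) = D * exp(-r * t_d) = 0.1219 * 0.97110197 = 0.11837733
S_0' = S_0 - PV(D) = 10.6400 - 0.11837733 = 10.52162267
d1 = (ln(S_0'/K) + (r + sigma^2/2)*T) / (sigma*sqrt(T)) = 0.06600940
d2 = d1 - sigma*sqrt(T) = -0.36700330
exp(-rT) = 0.95170516
N(-d1) = 0.47368517; N(-d2) = 0.64319172
P = K * exp(-rT) * N(-d2) - S_0' * N(-d1) = 11.8000 * 0.95170516 * 0.64319172 - 10.52162267 * 0.47368517 = 2.2392

Answer: Price = 2.2392


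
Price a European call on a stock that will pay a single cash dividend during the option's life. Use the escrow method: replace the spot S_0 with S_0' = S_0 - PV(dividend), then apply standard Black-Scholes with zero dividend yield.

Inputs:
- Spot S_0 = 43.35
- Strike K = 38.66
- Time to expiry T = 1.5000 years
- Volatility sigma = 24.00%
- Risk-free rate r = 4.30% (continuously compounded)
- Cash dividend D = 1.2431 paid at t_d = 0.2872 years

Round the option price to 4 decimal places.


PV(D) = D * exp(-r * t_d) = 1.2431 * 0.98772634 = 1.22784262
S_0' = S_0 - PV(D) = 43.3500 - 1.22784262 = 42.12215738
d1 = (ln(S_0'/K) + (r + sigma^2/2)*T) / (sigma*sqrt(T)) = 0.65819297
d2 = d1 - sigma*sqrt(T) = 0.36425420
exp(-rT) = 0.93753611
N(d1) = 0.74479293; N(d2) = 0.64216590
C = S_0' * N(d1) - K * exp(-rT) * N(d2) = 42.12215738 * 0.74479293 - 38.6600 * 0.93753611 * 0.64216590 = 8.0969

Answer: Price = 8.0969


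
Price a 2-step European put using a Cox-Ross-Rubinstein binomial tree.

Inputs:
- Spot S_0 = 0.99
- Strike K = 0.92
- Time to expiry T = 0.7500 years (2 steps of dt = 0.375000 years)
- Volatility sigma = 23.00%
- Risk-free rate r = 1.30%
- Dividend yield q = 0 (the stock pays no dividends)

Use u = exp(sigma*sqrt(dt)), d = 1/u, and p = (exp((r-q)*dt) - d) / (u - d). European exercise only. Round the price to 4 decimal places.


dt = T/N = 0.375000
u = exp(sigma*sqrt(dt)) = 1.151247; d = 1/u = 0.868623
p = (exp((r-q)*dt) - d) / (u - d) = 0.482138
Discount per step: exp(-r*dt) = 0.995137
Stock lattice S(k, i) with i counting down-moves:
  k=0: S(0,0) = 0.9900
  k=1: S(1,0) = 1.1397; S(1,1) = 0.8599
  k=2: S(2,0) = 1.3121; S(2,1) = 0.9900; S(2,2) = 0.7470
Terminal payoffs V(N, i) = max(K - S_T, 0):
  V(2,0) = 0.000000; V(2,1) = 0.000000; V(2,2) = 0.173039
Backward induction: V(k, i) = exp(-r*dt) * [p * V(k+1, i) + (1-p) * V(k+1, i+1)].
  V(1,0) = exp(-r*dt) * [p*0.000000 + (1-p)*0.000000] = 0.000000
  V(1,1) = exp(-r*dt) * [p*0.000000 + (1-p)*0.173039] = 0.089174
  V(0,0) = exp(-r*dt) * [p*0.000000 + (1-p)*0.089174] = 0.045955

Answer: Price = V(0,0) = 0.0460


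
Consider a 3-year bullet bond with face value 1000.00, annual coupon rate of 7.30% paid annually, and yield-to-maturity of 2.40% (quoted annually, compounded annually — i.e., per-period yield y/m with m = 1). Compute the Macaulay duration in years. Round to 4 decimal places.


Coupon per period c = face * coupon_rate / m = 73.000000
Periods per year m = 1; per-period yield y/m = 0.024000
Number of cashflows N = 3
Cashflows (t years, CF_t, discount factor 1/(1+y/m)^(m*t), PV):
  t = 1.0000: CF_t = 73.000000, DF = 0.976562, PV = 71.289062
  t = 2.0000: CF_t = 73.000000, DF = 0.953674, PV = 69.618225
  t = 3.0000: CF_t = 1073.000000, DF = 0.931323, PV = 999.309123
Price P = sum_t PV_t = 1140.216410
Macaulay numerator sum_t t * PV_t:
  t * PV_t at t = 1.0000: 71.289062
  t * PV_t at t = 2.0000: 139.236450
  t * PV_t at t = 3.0000: 2997.927368
Macaulay duration D = (sum_t t * PV_t) / P = 3208.452880 / 1140.216410 = 2.813898

Answer: Macaulay duration = 2.8139 years


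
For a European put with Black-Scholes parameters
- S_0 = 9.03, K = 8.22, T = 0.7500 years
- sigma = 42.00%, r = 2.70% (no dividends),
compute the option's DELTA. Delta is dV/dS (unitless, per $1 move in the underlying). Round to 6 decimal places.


Answer: Delta = -0.309975

Derivation:
d1 = 0.4959223223; d2 = 0.1321916527
phi(d1) = 0.3527809305; exp(-qT) = 1.0000000000; exp(-rT) = 0.9799536543
N(-d1) = 0.3099746082
Delta = -exp(-qT) * N(-d1) = -1.0000000000 * 0.3099746082 = -0.309975


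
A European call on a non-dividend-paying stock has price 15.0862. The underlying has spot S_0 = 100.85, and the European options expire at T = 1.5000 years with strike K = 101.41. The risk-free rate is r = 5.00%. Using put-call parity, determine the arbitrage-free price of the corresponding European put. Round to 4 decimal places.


Put-call parity: C - P = S_0 * exp(-qT) - K * exp(-rT).
S_0 * exp(-qT) = 100.8500 * 1.00000000 = 100.85000000
K * exp(-rT) = 101.4100 * 0.92774349 = 94.08246695
P = C - S*exp(-qT) + K*exp(-rT)
P = 15.0862 - 100.85000000 + 94.08246695 = 8.3187

Answer: Put price = 8.3187


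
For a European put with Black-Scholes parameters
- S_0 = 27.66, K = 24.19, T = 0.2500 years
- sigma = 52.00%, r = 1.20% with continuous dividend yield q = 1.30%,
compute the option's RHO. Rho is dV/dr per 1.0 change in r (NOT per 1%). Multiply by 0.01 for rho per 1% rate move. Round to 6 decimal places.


Answer: Rho = -2.111877

Derivation:
d1 = 0.6446076985; d2 = 0.3846076985
phi(d1) = 0.3241016507; exp(-qT) = 0.9967552755; exp(-rT) = 0.9970044955
N(-d2) = 0.3502640448
Rho = -K*T*exp(-rT)*N(-d2) = -24.1900 * 0.2500 * 0.9970044955 * 0.3502640448 = -2.111877


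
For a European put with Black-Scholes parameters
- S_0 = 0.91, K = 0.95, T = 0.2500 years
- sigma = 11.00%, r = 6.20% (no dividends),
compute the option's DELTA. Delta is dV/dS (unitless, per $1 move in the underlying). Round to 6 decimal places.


Answer: Delta = -0.681828

Derivation:
d1 = -0.4728160924; d2 = -0.5278160924
phi(d1) = 0.3567514130; exp(-qT) = 1.0000000000; exp(-rT) = 0.9846195068
N(-d1) = 0.6818278040
Delta = -exp(-qT) * N(-d1) = -1.0000000000 * 0.6818278040 = -0.681828


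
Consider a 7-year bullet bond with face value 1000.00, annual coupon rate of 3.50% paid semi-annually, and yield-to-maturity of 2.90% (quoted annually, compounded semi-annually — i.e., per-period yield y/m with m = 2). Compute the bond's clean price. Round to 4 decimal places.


Coupon per period c = face * coupon_rate / m = 17.500000
Periods per year m = 2; per-period yield y/m = 0.014500
Number of cashflows N = 14
Cashflows (t years, CF_t, discount factor 1/(1+y/m)^(m*t), PV):
  t = 0.5000: CF_t = 17.500000, DF = 0.985707, PV = 17.249877
  t = 1.0000: CF_t = 17.500000, DF = 0.971619, PV = 17.003329
  t = 1.5000: CF_t = 17.500000, DF = 0.957732, PV = 16.760304
  t = 2.0000: CF_t = 17.500000, DF = 0.944043, PV = 16.520753
  t = 2.5000: CF_t = 17.500000, DF = 0.930550, PV = 16.284626
  t = 3.0000: CF_t = 17.500000, DF = 0.917250, PV = 16.051874
  t = 3.5000: CF_t = 17.500000, DF = 0.904140, PV = 15.822448
  t = 4.0000: CF_t = 17.500000, DF = 0.891217, PV = 15.596302
  t = 4.5000: CF_t = 17.500000, DF = 0.878479, PV = 15.373388
  t = 5.0000: CF_t = 17.500000, DF = 0.865923, PV = 15.153660
  t = 5.5000: CF_t = 17.500000, DF = 0.853547, PV = 14.937072
  t = 6.0000: CF_t = 17.500000, DF = 0.841347, PV = 14.723580
  t = 6.5000: CF_t = 17.500000, DF = 0.829322, PV = 14.513140
  t = 7.0000: CF_t = 1017.500000, DF = 0.817469, PV = 831.774685
Price P = sum_t PV_t = 1037.765039

Answer: Price = 1037.7650


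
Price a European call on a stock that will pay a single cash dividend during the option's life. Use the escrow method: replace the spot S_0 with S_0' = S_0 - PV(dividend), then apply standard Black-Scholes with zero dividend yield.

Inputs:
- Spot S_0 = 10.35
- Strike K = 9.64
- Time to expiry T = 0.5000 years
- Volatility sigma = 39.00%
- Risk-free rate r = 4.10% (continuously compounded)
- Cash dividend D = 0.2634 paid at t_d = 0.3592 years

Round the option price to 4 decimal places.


Answer: Price = 1.4247

Derivation:
PV(D) = D * exp(-r * t_d) = 0.2634 * 0.98538071 = 0.25954928
S_0' = S_0 - PV(D) = 10.3500 - 0.25954928 = 10.09045072
d1 = (ln(S_0'/K) + (r + sigma^2/2)*T) / (sigma*sqrt(T)) = 0.37782490
d2 = d1 - sigma*sqrt(T) = 0.10205326
exp(-rT) = 0.97970870
N(d1) = 0.64721966; N(d2) = 0.54064280
C = S_0' * N(d1) - K * exp(-rT) * N(d2) = 10.09045072 * 0.64721966 - 9.6400 * 0.97970870 * 0.54064280 = 1.4247


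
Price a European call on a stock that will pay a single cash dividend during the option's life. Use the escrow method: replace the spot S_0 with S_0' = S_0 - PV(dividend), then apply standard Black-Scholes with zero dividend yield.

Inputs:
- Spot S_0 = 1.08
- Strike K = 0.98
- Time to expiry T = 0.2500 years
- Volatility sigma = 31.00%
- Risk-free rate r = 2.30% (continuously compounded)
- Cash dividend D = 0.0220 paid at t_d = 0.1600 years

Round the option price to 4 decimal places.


PV(D) = D * exp(-r * t_d) = 0.0220 * 0.99632676 = 0.02191919
S_0' = S_0 - PV(D) = 1.0800 - 0.02191919 = 1.05808081
d1 = (ln(S_0'/K) + (r + sigma^2/2)*T) / (sigma*sqrt(T)) = 0.60917367
d2 = d1 - sigma*sqrt(T) = 0.45417367
exp(-rT) = 0.99426650
N(d1) = 0.72879533; N(d2) = 0.67514808
C = S_0' * N(d1) - K * exp(-rT) * N(d2) = 1.05808081 * 0.72879533 - 0.9800 * 0.99426650 * 0.67514808 = 0.1133

Answer: Price = 0.1133


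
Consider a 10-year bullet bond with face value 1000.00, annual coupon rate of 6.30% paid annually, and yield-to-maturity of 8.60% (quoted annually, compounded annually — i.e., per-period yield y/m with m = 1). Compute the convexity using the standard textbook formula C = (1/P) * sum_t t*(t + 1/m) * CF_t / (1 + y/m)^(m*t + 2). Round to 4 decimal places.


Coupon per period c = face * coupon_rate / m = 63.000000
Periods per year m = 1; per-period yield y/m = 0.086000
Number of cashflows N = 10
Cashflows (t years, CF_t, discount factor 1/(1+y/m)^(m*t), PV):
  t = 1.0000: CF_t = 63.000000, DF = 0.920810, PV = 58.011050
  t = 2.0000: CF_t = 63.000000, DF = 0.847892, PV = 53.417173
  t = 3.0000: CF_t = 63.000000, DF = 0.780747, PV = 49.187084
  t = 4.0000: CF_t = 63.000000, DF = 0.718920, PV = 45.291974
  t = 5.0000: CF_t = 63.000000, DF = 0.661989, PV = 41.705317
  t = 6.0000: CF_t = 63.000000, DF = 0.609566, PV = 38.402686
  t = 7.0000: CF_t = 63.000000, DF = 0.561295, PV = 35.361589
  t = 8.0000: CF_t = 63.000000, DF = 0.516846, PV = 32.561316
  t = 9.0000: CF_t = 63.000000, DF = 0.475917, PV = 29.982795
  t = 10.0000: CF_t = 1063.000000, DF = 0.438230, PV = 465.838107
Price P = sum_t PV_t = 849.759090
Convexity numerator sum_t t*(t + 1/m) * CF_t / (1+y/m)^(m*t + 2):
  t = 1.0000: term = 98.374167
  t = 2.0000: term = 271.751843
  t = 3.0000: term = 500.463800
  t = 4.0000: term = 768.053714
  t = 5.0000: term = 1060.847671
  t = 6.0000: term = 1367.575267
  t = 7.0000: term = 1679.036546
  t = 8.0000: term = 1987.809644
  t = 9.0000: term = 2287.994526
  t = 10.0000: term = 43447.825612
Convexity = (1/P) * sum = 53469.732792 / 849.759090 = 62.923402

Answer: Convexity = 62.9234


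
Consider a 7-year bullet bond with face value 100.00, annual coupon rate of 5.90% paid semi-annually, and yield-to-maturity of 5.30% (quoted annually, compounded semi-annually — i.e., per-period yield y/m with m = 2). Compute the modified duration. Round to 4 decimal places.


Coupon per period c = face * coupon_rate / m = 2.950000
Periods per year m = 2; per-period yield y/m = 0.026500
Number of cashflows N = 14
Cashflows (t years, CF_t, discount factor 1/(1+y/m)^(m*t), PV):
  t = 0.5000: CF_t = 2.950000, DF = 0.974184, PV = 2.873843
  t = 1.0000: CF_t = 2.950000, DF = 0.949035, PV = 2.799652
  t = 1.5000: CF_t = 2.950000, DF = 0.924535, PV = 2.727377
  t = 2.0000: CF_t = 2.950000, DF = 0.900667, PV = 2.656967
  t = 2.5000: CF_t = 2.950000, DF = 0.877415, PV = 2.588375
  t = 3.0000: CF_t = 2.950000, DF = 0.854764, PV = 2.521554
  t = 3.5000: CF_t = 2.950000, DF = 0.832698, PV = 2.456458
  t = 4.0000: CF_t = 2.950000, DF = 0.811201, PV = 2.393042
  t = 4.5000: CF_t = 2.950000, DF = 0.790259, PV = 2.331264
  t = 5.0000: CF_t = 2.950000, DF = 0.769858, PV = 2.271080
  t = 5.5000: CF_t = 2.950000, DF = 0.749983, PV = 2.212450
  t = 6.0000: CF_t = 2.950000, DF = 0.730622, PV = 2.155334
  t = 6.5000: CF_t = 2.950000, DF = 0.711760, PV = 2.099692
  t = 7.0000: CF_t = 102.950000, DF = 0.693385, PV = 71.384020
Price P = sum_t PV_t = 103.471109
First compute Macaulay numerator sum_t t * PV_t:
  t * PV_t at t = 0.5000: 1.436922
  t * PV_t at t = 1.0000: 2.799652
  t * PV_t at t = 1.5000: 4.091065
  t * PV_t at t = 2.0000: 5.313934
  t * PV_t at t = 2.5000: 6.470938
  t * PV_t at t = 3.0000: 7.564662
  t * PV_t at t = 3.5000: 8.597603
  t * PV_t at t = 4.0000: 9.572169
  t * PV_t at t = 4.5000: 10.490687
  t * PV_t at t = 5.0000: 11.355401
  t * PV_t at t = 5.5000: 12.168477
  t * PV_t at t = 6.0000: 12.932004
  t * PV_t at t = 6.5000: 13.647999
  t * PV_t at t = 7.0000: 499.688137
Macaulay duration D = 606.129652 / 103.471109 = 5.857960
Modified duration = D / (1 + y/m) = 5.857960 / (1 + 0.026500) = 5.706732

Answer: Modified duration = 5.7067


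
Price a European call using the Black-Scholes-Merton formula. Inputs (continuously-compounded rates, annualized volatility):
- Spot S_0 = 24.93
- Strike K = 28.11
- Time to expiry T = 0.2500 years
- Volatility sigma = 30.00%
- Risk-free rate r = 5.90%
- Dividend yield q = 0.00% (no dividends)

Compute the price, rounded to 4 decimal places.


Answer: Price = 0.5604

Derivation:
d1 = (ln(S/K) + (r - q + 0.5*sigma^2) * T) / (sigma * sqrt(T)) = -0.62702325
d2 = d1 - sigma * sqrt(T) = -0.77702325
exp(-rT) = 0.98535825; exp(-qT) = 1.00000000
C = S_0 * exp(-qT) * N(d1) - K * exp(-rT) * N(d2)
N(d1) = 0.26532200; N(d2) = 0.21857253
C = 24.9300 * 1.00000000 * 0.26532200 - 28.1100 * 0.98535825 * 0.21857253 = 0.5604


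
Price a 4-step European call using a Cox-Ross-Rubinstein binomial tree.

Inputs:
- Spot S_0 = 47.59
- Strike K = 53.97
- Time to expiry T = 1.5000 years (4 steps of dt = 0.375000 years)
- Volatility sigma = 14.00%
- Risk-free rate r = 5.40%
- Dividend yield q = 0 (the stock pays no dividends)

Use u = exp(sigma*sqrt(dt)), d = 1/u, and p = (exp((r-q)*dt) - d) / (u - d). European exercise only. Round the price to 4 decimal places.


dt = T/N = 0.375000
u = exp(sigma*sqrt(dt)) = 1.089514; d = 1/u = 0.917840
p = (exp((r-q)*dt) - d) / (u - d) = 0.597738
Discount per step: exp(-r*dt) = 0.979954
Stock lattice S(k, i) with i counting down-moves:
  k=0: S(0,0) = 47.5900
  k=1: S(1,0) = 51.8500; S(1,1) = 43.6800
  k=2: S(2,0) = 56.4913; S(2,1) = 47.5900; S(2,2) = 40.0913
  k=3: S(3,0) = 61.5481; S(3,1) = 51.8500; S(3,2) = 43.6800; S(3,3) = 36.7974
  k=4: S(4,0) = 67.0576; S(4,1) = 56.4913; S(4,2) = 47.5900; S(4,3) = 40.0913; S(4,4) = 33.7741
Terminal payoffs V(N, i) = max(S_T - K, 0):
  V(4,0) = 13.087551; V(4,1) = 2.521317; V(4,2) = 0.000000; V(4,3) = 0.000000; V(4,4) = 0.000000
Backward induction: V(k, i) = exp(-r*dt) * [p * V(k+1, i) + (1-p) * V(k+1, i+1)].
  V(3,0) = exp(-r*dt) * [p*13.087551 + (1-p)*2.521317] = 8.660007
  V(3,1) = exp(-r*dt) * [p*2.521317 + (1-p)*0.000000] = 1.476876
  V(3,2) = exp(-r*dt) * [p*0.000000 + (1-p)*0.000000] = 0.000000
  V(3,3) = exp(-r*dt) * [p*0.000000 + (1-p)*0.000000] = 0.000000
  V(2,0) = exp(-r*dt) * [p*8.660007 + (1-p)*1.476876] = 5.654831
  V(2,1) = exp(-r*dt) * [p*1.476876 + (1-p)*0.000000] = 0.865089
  V(2,2) = exp(-r*dt) * [p*0.000000 + (1-p)*0.000000] = 0.000000
  V(1,0) = exp(-r*dt) * [p*5.654831 + (1-p)*0.865089] = 3.653367
  V(1,1) = exp(-r*dt) * [p*0.865089 + (1-p)*0.000000] = 0.506731
  V(0,0) = exp(-r*dt) * [p*3.653367 + (1-p)*0.506731] = 2.339733

Answer: Price = V(0,0) = 2.3397


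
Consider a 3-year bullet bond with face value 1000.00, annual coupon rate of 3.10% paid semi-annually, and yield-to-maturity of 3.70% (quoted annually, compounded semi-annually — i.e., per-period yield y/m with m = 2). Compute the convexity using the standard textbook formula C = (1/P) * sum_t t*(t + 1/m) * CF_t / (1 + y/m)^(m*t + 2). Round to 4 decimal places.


Answer: Convexity = 9.6138

Derivation:
Coupon per period c = face * coupon_rate / m = 15.500000
Periods per year m = 2; per-period yield y/m = 0.018500
Number of cashflows N = 6
Cashflows (t years, CF_t, discount factor 1/(1+y/m)^(m*t), PV):
  t = 0.5000: CF_t = 15.500000, DF = 0.981836, PV = 15.218459
  t = 1.0000: CF_t = 15.500000, DF = 0.964002, PV = 14.942031
  t = 1.5000: CF_t = 15.500000, DF = 0.946492, PV = 14.670624
  t = 2.0000: CF_t = 15.500000, DF = 0.929300, PV = 14.404148
  t = 2.5000: CF_t = 15.500000, DF = 0.912420, PV = 14.142511
  t = 3.0000: CF_t = 1015.500000, DF = 0.895847, PV = 909.732537
Price P = sum_t PV_t = 983.110310
Convexity numerator sum_t t*(t + 1/m) * CF_t / (1+y/m)^(m*t + 2):
  t = 0.5000: term = 7.335312
  t = 1.0000: term = 21.606221
  t = 1.5000: term = 42.427534
  t = 2.0000: term = 69.428136
  t = 2.5000: term = 102.250568
  t = 3.0000: term = 9208.331810
Convexity = (1/P) * sum = 9451.379580 / 983.110310 = 9.613753


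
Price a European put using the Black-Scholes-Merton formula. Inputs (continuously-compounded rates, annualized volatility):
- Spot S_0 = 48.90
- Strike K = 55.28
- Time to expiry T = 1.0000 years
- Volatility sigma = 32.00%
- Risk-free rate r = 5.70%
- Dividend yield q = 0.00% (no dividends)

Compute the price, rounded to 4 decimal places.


Answer: Price = 8.2190

Derivation:
d1 = (ln(S/K) + (r - q + 0.5*sigma^2) * T) / (sigma * sqrt(T)) = -0.04510557
d2 = d1 - sigma * sqrt(T) = -0.36510557
exp(-rT) = 0.94459407; exp(-qT) = 1.00000000
P = K * exp(-rT) * N(-d2) - S_0 * exp(-qT) * N(-d1)
N(-d1) = 0.51798842; N(-d2) = 0.64248370
P = 55.2800 * 0.94459407 * 0.64248370 - 48.9000 * 1.00000000 * 0.51798842 = 8.2190


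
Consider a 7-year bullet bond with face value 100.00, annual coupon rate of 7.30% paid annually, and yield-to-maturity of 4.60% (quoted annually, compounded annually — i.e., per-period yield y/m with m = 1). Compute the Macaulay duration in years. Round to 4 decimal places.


Coupon per period c = face * coupon_rate / m = 7.300000
Periods per year m = 1; per-period yield y/m = 0.046000
Number of cashflows N = 7
Cashflows (t years, CF_t, discount factor 1/(1+y/m)^(m*t), PV):
  t = 1.0000: CF_t = 7.300000, DF = 0.956023, PV = 6.978967
  t = 2.0000: CF_t = 7.300000, DF = 0.913980, PV = 6.672053
  t = 3.0000: CF_t = 7.300000, DF = 0.873786, PV = 6.378636
  t = 4.0000: CF_t = 7.300000, DF = 0.835359, PV = 6.098122
  t = 5.0000: CF_t = 7.300000, DF = 0.798623, PV = 5.829945
  t = 6.0000: CF_t = 7.300000, DF = 0.763501, PV = 5.573561
  t = 7.0000: CF_t = 107.300000, DF = 0.729925, PV = 78.320947
Price P = sum_t PV_t = 115.852231
Macaulay numerator sum_t t * PV_t:
  t * PV_t at t = 1.0000: 6.978967
  t * PV_t at t = 2.0000: 13.344106
  t * PV_t at t = 3.0000: 19.135907
  t * PV_t at t = 4.0000: 24.392489
  t * PV_t at t = 5.0000: 29.149724
  t * PV_t at t = 6.0000: 33.441366
  t * PV_t at t = 7.0000: 548.246629
Macaulay duration D = (sum_t t * PV_t) / P = 674.689188 / 115.852231 = 5.823705

Answer: Macaulay duration = 5.8237 years


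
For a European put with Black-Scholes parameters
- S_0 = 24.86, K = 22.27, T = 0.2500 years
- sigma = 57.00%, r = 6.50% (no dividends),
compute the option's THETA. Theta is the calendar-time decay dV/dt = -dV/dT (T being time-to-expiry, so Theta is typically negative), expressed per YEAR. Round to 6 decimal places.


d1 = 0.5855512450; d2 = 0.3005512450
phi(d1) = 0.3360908854; exp(-qT) = 1.0000000000; exp(-rT) = 0.9838813190
Theta = -S*exp(-qT)*phi(d1)*sigma/(2*sqrt(T)) + r*K*exp(-rT)*N(-d2) - q*S*exp(-qT)*N(-d1)
N(-d1) = 0.2790885601; N(-d2) = 0.3818783571; sqrt(T) = 0.5000000000
Term 1 = -24.8600 * 1.0000000000 * 0.3360908854 * 0.5700 / (2 * 0.5000000000) = -4.7624750643
Term 2 = 0.0650 * 22.2700 * 0.9838813190 * 0.3818783571 = 0.5438778021
Term 3 = 0 (no dividend yield, q = 0)
Theta = -4.7624750643 + (0.5438778021) + (0.0000000000) = -4.218597

Answer: Theta = -4.218597


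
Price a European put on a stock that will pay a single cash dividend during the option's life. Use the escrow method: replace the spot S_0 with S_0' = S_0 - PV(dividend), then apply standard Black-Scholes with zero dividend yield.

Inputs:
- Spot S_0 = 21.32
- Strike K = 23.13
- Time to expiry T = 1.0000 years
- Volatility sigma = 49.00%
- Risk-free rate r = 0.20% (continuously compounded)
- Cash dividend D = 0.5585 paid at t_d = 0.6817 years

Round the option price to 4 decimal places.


PV(D) = D * exp(-r * t_d) = 0.5585 * 0.99863753 = 0.55773906
S_0' = S_0 - PV(D) = 21.3200 - 0.55773906 = 20.76226094
d1 = (ln(S_0'/K) + (r + sigma^2/2)*T) / (sigma*sqrt(T)) = 0.02868670
d2 = d1 - sigma*sqrt(T) = -0.46131330
exp(-rT) = 0.99800200
N(-d1) = 0.48855723; N(-d2) = 0.67771308
P = K * exp(-rT) * N(-d2) - S_0' * N(-d1) = 23.1300 * 0.99800200 * 0.67771308 - 20.76226094 * 0.48855723 = 5.5006

Answer: Price = 5.5006


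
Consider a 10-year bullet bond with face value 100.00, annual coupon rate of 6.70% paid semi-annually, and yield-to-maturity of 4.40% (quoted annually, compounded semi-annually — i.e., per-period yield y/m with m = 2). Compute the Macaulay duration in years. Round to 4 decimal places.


Coupon per period c = face * coupon_rate / m = 3.350000
Periods per year m = 2; per-period yield y/m = 0.022000
Number of cashflows N = 20
Cashflows (t years, CF_t, discount factor 1/(1+y/m)^(m*t), PV):
  t = 0.5000: CF_t = 3.350000, DF = 0.978474, PV = 3.277886
  t = 1.0000: CF_t = 3.350000, DF = 0.957411, PV = 3.207325
  t = 1.5000: CF_t = 3.350000, DF = 0.936801, PV = 3.138283
  t = 2.0000: CF_t = 3.350000, DF = 0.916635, PV = 3.070727
  t = 2.5000: CF_t = 3.350000, DF = 0.896903, PV = 3.004625
  t = 3.0000: CF_t = 3.350000, DF = 0.877596, PV = 2.939947
  t = 3.5000: CF_t = 3.350000, DF = 0.858704, PV = 2.876660
  t = 4.0000: CF_t = 3.350000, DF = 0.840220, PV = 2.814736
  t = 4.5000: CF_t = 3.350000, DF = 0.822133, PV = 2.754145
  t = 5.0000: CF_t = 3.350000, DF = 0.804435, PV = 2.694858
  t = 5.5000: CF_t = 3.350000, DF = 0.787119, PV = 2.636847
  t = 6.0000: CF_t = 3.350000, DF = 0.770175, PV = 2.580085
  t = 6.5000: CF_t = 3.350000, DF = 0.753596, PV = 2.524545
  t = 7.0000: CF_t = 3.350000, DF = 0.737373, PV = 2.470201
  t = 7.5000: CF_t = 3.350000, DF = 0.721500, PV = 2.417026
  t = 8.0000: CF_t = 3.350000, DF = 0.705969, PV = 2.364996
  t = 8.5000: CF_t = 3.350000, DF = 0.690772, PV = 2.314086
  t = 9.0000: CF_t = 3.350000, DF = 0.675902, PV = 2.264272
  t = 9.5000: CF_t = 3.350000, DF = 0.661352, PV = 2.215531
  t = 10.0000: CF_t = 103.350000, DF = 0.647116, PV = 66.879430
Price P = sum_t PV_t = 118.446213
Macaulay numerator sum_t t * PV_t:
  t * PV_t at t = 0.5000: 1.638943
  t * PV_t at t = 1.0000: 3.207325
  t * PV_t at t = 1.5000: 4.707425
  t * PV_t at t = 2.0000: 6.141454
  t * PV_t at t = 2.5000: 7.511563
  t * PV_t at t = 3.0000: 8.819840
  t * PV_t at t = 3.5000: 10.068310
  t * PV_t at t = 4.0000: 11.258943
  t * PV_t at t = 4.5000: 12.393651
  t * PV_t at t = 5.0000: 13.474289
  t * PV_t at t = 5.5000: 14.502659
  t * PV_t at t = 6.0000: 15.480512
  t * PV_t at t = 6.5000: 16.409544
  t * PV_t at t = 7.0000: 17.291406
  t * PV_t at t = 7.5000: 18.127697
  t * PV_t at t = 8.0000: 18.919971
  t * PV_t at t = 8.5000: 19.669735
  t * PV_t at t = 9.0000: 20.378452
  t * PV_t at t = 9.5000: 21.047542
  t * PV_t at t = 10.0000: 668.794303
Macaulay duration D = (sum_t t * PV_t) / P = 909.843564 / 118.446213 = 7.681491

Answer: Macaulay duration = 7.6815 years


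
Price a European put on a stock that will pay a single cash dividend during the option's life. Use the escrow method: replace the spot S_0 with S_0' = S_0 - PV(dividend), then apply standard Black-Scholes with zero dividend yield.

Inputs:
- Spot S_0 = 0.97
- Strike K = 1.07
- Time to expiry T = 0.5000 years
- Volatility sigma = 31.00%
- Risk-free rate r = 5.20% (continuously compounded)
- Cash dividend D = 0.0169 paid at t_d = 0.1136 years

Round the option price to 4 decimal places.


PV(D) = D * exp(-r * t_d) = 0.0169 * 0.99411021 = 0.01680046
S_0' = S_0 - PV(D) = 0.9700 - 0.01680046 = 0.95319954
d1 = (ln(S_0'/K) + (r + sigma^2/2)*T) / (sigma*sqrt(T)) = -0.29910465
d2 = d1 - sigma*sqrt(T) = -0.51830775
exp(-rT) = 0.97433509
N(-d1) = 0.61756990; N(-d2) = 0.69787822
P = K * exp(-rT) * N(-d2) - S_0' * N(-d1) = 1.0700 * 0.97433509 * 0.69787822 - 0.95319954 * 0.61756990 = 0.1389

Answer: Price = 0.1389
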